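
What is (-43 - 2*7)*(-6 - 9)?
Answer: 855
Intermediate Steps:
(-43 - 2*7)*(-6 - 9) = (-43 - 14)*(-15) = -57*(-15) = 855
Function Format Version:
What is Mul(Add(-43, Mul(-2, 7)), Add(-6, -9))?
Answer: 855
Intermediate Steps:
Mul(Add(-43, Mul(-2, 7)), Add(-6, -9)) = Mul(Add(-43, -14), -15) = Mul(-57, -15) = 855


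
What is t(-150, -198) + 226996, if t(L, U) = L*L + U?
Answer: 249298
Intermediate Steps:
t(L, U) = U + L² (t(L, U) = L² + U = U + L²)
t(-150, -198) + 226996 = (-198 + (-150)²) + 226996 = (-198 + 22500) + 226996 = 22302 + 226996 = 249298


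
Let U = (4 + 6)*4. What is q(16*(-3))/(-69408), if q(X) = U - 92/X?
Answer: -503/832896 ≈ -0.00060392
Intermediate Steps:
U = 40 (U = 10*4 = 40)
q(X) = 40 - 92/X
q(16*(-3))/(-69408) = (40 - 92/(16*(-3)))/(-69408) = (40 - 92/(-48))*(-1/69408) = (40 - 92*(-1/48))*(-1/69408) = (40 + 23/12)*(-1/69408) = (503/12)*(-1/69408) = -503/832896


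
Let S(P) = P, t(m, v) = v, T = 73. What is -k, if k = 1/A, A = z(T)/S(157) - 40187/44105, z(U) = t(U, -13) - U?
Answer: 6924485/10102389 ≈ 0.68543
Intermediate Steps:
z(U) = -13 - U
A = -10102389/6924485 (A = (-13 - 1*73)/157 - 40187/44105 = (-13 - 73)*(1/157) - 40187*1/44105 = -86*1/157 - 40187/44105 = -86/157 - 40187/44105 = -10102389/6924485 ≈ -1.4589)
k = -6924485/10102389 (k = 1/(-10102389/6924485) = -6924485/10102389 ≈ -0.68543)
-k = -1*(-6924485/10102389) = 6924485/10102389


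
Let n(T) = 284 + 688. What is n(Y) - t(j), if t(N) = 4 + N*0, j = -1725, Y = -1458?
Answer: 968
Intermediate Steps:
n(T) = 972
t(N) = 4 (t(N) = 4 + 0 = 4)
n(Y) - t(j) = 972 - 1*4 = 972 - 4 = 968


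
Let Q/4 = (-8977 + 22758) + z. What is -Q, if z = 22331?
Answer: -144448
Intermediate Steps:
Q = 144448 (Q = 4*((-8977 + 22758) + 22331) = 4*(13781 + 22331) = 4*36112 = 144448)
-Q = -1*144448 = -144448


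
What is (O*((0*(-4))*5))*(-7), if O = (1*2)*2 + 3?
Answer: 0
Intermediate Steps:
O = 7 (O = 2*2 + 3 = 4 + 3 = 7)
(O*((0*(-4))*5))*(-7) = (7*((0*(-4))*5))*(-7) = (7*(0*5))*(-7) = (7*0)*(-7) = 0*(-7) = 0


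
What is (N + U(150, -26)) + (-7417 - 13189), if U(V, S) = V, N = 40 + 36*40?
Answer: -18976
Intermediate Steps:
N = 1480 (N = 40 + 1440 = 1480)
(N + U(150, -26)) + (-7417 - 13189) = (1480 + 150) + (-7417 - 13189) = 1630 - 20606 = -18976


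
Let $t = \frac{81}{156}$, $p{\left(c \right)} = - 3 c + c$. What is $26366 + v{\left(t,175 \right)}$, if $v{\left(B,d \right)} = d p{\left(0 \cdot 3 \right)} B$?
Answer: $26366$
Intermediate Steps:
$p{\left(c \right)} = - 2 c$
$t = \frac{27}{52}$ ($t = 81 \cdot \frac{1}{156} = \frac{27}{52} \approx 0.51923$)
$v{\left(B,d \right)} = 0$ ($v{\left(B,d \right)} = d \left(- 2 \cdot 0 \cdot 3\right) B = d \left(\left(-2\right) 0\right) B = d 0 B = 0 B = 0$)
$26366 + v{\left(t,175 \right)} = 26366 + 0 = 26366$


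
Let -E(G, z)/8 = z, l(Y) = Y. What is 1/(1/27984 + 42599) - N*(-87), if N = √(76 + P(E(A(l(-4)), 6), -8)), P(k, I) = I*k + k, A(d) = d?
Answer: 27984/1192090417 + 174*√103 ≈ 1765.9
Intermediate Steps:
E(G, z) = -8*z
P(k, I) = k + I*k
N = 2*√103 (N = √(76 + (-8*6)*(1 - 8)) = √(76 - 48*(-7)) = √(76 + 336) = √412 = 2*√103 ≈ 20.298)
1/(1/27984 + 42599) - N*(-87) = 1/(1/27984 + 42599) - 2*√103*(-87) = 1/(1/27984 + 42599) - (-174)*√103 = 1/(1192090417/27984) + 174*√103 = 27984/1192090417 + 174*√103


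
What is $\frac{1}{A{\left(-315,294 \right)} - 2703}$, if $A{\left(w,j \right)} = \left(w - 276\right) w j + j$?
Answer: $\frac{1}{54730101} \approx 1.8271 \cdot 10^{-8}$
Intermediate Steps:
$A{\left(w,j \right)} = j + j w \left(-276 + w\right)$ ($A{\left(w,j \right)} = \left(-276 + w\right) w j + j = w \left(-276 + w\right) j + j = j w \left(-276 + w\right) + j = j + j w \left(-276 + w\right)$)
$\frac{1}{A{\left(-315,294 \right)} - 2703} = \frac{1}{294 \left(1 + \left(-315\right)^{2} - -86940\right) - 2703} = \frac{1}{294 \left(1 + 99225 + 86940\right) - 2703} = \frac{1}{294 \cdot 186166 - 2703} = \frac{1}{54732804 - 2703} = \frac{1}{54730101}$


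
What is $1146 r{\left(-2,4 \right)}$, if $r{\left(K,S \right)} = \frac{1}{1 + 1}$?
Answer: $573$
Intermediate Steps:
$r{\left(K,S \right)} = \frac{1}{2}$
$1146 r{\left(-2,4 \right)} = 1146 \cdot \frac{1}{2} = 573$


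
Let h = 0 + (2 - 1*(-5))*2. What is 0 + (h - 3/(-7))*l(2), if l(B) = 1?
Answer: 101/7 ≈ 14.429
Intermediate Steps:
h = 14 (h = 0 + (2 + 5)*2 = 0 + 7*2 = 0 + 14 = 14)
0 + (h - 3/(-7))*l(2) = 0 + (14 - 3/(-7))*1 = 0 + (14 - 3*(-1)/7)*1 = 0 + (14 - 1*(-3/7))*1 = 0 + (14 + 3/7)*1 = 0 + (101/7)*1 = 0 + 101/7 = 101/7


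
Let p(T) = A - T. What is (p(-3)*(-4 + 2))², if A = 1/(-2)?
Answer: 25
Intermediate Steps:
A = -½ ≈ -0.50000
p(T) = -½ - T
(p(-3)*(-4 + 2))² = ((-½ - 1*(-3))*(-4 + 2))² = ((-½ + 3)*(-2))² = ((5/2)*(-2))² = (-5)² = 25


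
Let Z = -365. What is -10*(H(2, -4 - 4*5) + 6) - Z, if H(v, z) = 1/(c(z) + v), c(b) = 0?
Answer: 300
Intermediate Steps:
H(v, z) = 1/v (H(v, z) = 1/(0 + v) = 1/v)
-10*(H(2, -4 - 4*5) + 6) - Z = -10*(1/2 + 6) - 1*(-365) = -10*(½ + 6) + 365 = -10*13/2 + 365 = -65 + 365 = 300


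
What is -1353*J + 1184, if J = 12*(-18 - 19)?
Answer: 601916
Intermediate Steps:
J = -444 (J = 12*(-37) = -444)
-1353*J + 1184 = -1353*(-444) + 1184 = 600732 + 1184 = 601916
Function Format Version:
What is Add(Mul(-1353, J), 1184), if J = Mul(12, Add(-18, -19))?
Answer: 601916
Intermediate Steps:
J = -444 (J = Mul(12, -37) = -444)
Add(Mul(-1353, J), 1184) = Add(Mul(-1353, -444), 1184) = Add(600732, 1184) = 601916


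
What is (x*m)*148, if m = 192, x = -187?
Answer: -5313792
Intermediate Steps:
(x*m)*148 = -187*192*148 = -35904*148 = -5313792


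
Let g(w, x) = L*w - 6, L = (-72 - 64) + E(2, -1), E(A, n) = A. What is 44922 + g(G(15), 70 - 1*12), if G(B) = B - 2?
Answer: 43174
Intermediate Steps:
L = -134 (L = (-72 - 64) + 2 = -136 + 2 = -134)
G(B) = -2 + B
g(w, x) = -6 - 134*w (g(w, x) = -134*w - 6 = -6 - 134*w)
44922 + g(G(15), 70 - 1*12) = 44922 + (-6 - 134*(-2 + 15)) = 44922 + (-6 - 134*13) = 44922 + (-6 - 1742) = 44922 - 1748 = 43174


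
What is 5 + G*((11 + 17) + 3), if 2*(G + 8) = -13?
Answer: -889/2 ≈ -444.50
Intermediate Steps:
G = -29/2 (G = -8 + (½)*(-13) = -8 - 13/2 = -29/2 ≈ -14.500)
5 + G*((11 + 17) + 3) = 5 - 29*((11 + 17) + 3)/2 = 5 - 29*(28 + 3)/2 = 5 - 29/2*31 = 5 - 899/2 = -889/2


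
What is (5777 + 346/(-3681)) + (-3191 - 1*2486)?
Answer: 367754/3681 ≈ 99.906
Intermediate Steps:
(5777 + 346/(-3681)) + (-3191 - 1*2486) = (5777 + 346*(-1/3681)) + (-3191 - 2486) = (5777 - 346/3681) - 5677 = 21264791/3681 - 5677 = 367754/3681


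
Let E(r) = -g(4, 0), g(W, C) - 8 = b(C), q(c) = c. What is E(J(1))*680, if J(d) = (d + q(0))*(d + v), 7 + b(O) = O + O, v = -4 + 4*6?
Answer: -680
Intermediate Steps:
v = 20 (v = -4 + 24 = 20)
b(O) = -7 + 2*O (b(O) = -7 + (O + O) = -7 + 2*O)
g(W, C) = 1 + 2*C (g(W, C) = 8 + (-7 + 2*C) = 1 + 2*C)
J(d) = d*(20 + d) (J(d) = (d + 0)*(d + 20) = d*(20 + d))
E(r) = -1 (E(r) = -(1 + 2*0) = -(1 + 0) = -1*1 = -1)
E(J(1))*680 = -1*680 = -680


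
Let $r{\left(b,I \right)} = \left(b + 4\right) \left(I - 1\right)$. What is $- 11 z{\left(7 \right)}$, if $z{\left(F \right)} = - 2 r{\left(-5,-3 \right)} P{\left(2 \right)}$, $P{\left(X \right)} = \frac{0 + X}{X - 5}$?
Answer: $- \frac{176}{3} \approx -58.667$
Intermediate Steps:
$r{\left(b,I \right)} = \left(-1 + I\right) \left(4 + b\right)$ ($r{\left(b,I \right)} = \left(4 + b\right) \left(-1 + I\right) = \left(-1 + I\right) \left(4 + b\right)$)
$P{\left(X \right)} = \frac{X}{-5 + X}$
$z{\left(F \right)} = \frac{16}{3}$ ($z{\left(F \right)} = - 2 \left(-4 - -5 + 4 \left(-3\right) - -15\right) \frac{2}{-5 + 2} = - 2 \left(-4 + 5 - 12 + 15\right) \frac{2}{-3} = \left(-2\right) 4 \cdot 2 \left(- \frac{1}{3}\right) = \left(-8\right) \left(- \frac{2}{3}\right) = \frac{16}{3}$)
$- 11 z{\left(7 \right)} = \left(-11\right) \frac{16}{3} = - \frac{176}{3}$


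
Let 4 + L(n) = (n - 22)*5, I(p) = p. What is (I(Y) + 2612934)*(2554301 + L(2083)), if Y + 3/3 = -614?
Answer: 6699558532038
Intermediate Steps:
Y = -615 (Y = -1 - 614 = -615)
L(n) = -114 + 5*n (L(n) = -4 + (n - 22)*5 = -4 + (-22 + n)*5 = -4 + (-110 + 5*n) = -114 + 5*n)
(I(Y) + 2612934)*(2554301 + L(2083)) = (-615 + 2612934)*(2554301 + (-114 + 5*2083)) = 2612319*(2554301 + (-114 + 10415)) = 2612319*(2554301 + 10301) = 2612319*2564602 = 6699558532038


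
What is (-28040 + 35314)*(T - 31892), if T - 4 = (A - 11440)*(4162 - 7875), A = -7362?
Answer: 507579269012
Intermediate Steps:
T = 69811830 (T = 4 + (-7362 - 11440)*(4162 - 7875) = 4 - 18802*(-3713) = 4 + 69811826 = 69811830)
(-28040 + 35314)*(T - 31892) = (-28040 + 35314)*(69811830 - 31892) = 7274*69779938 = 507579269012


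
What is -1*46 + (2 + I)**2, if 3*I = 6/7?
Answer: -1998/49 ≈ -40.776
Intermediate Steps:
I = 2/7 (I = (6/7)/3 = (6*(1/7))/3 = (1/3)*(6/7) = 2/7 ≈ 0.28571)
-1*46 + (2 + I)**2 = -1*46 + (2 + 2/7)**2 = -46 + (16/7)**2 = -46 + 256/49 = -1998/49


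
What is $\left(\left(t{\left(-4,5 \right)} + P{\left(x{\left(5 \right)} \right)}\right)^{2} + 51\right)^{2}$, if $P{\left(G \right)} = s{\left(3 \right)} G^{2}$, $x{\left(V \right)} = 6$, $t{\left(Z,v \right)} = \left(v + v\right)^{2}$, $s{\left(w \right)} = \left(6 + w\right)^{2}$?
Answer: $82742801038249$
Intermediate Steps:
$t{\left(Z,v \right)} = 4 v^{2}$ ($t{\left(Z,v \right)} = \left(2 v\right)^{2} = 4 v^{2}$)
$P{\left(G \right)} = 81 G^{2}$ ($P{\left(G \right)} = \left(6 + 3\right)^{2} G^{2} = 9^{2} G^{2} = 81 G^{2}$)
$\left(\left(t{\left(-4,5 \right)} + P{\left(x{\left(5 \right)} \right)}\right)^{2} + 51\right)^{2} = \left(\left(4 \cdot 5^{2} + 81 \cdot 6^{2}\right)^{2} + 51\right)^{2} = \left(\left(4 \cdot 25 + 81 \cdot 36\right)^{2} + 51\right)^{2} = \left(\left(100 + 2916\right)^{2} + 51\right)^{2} = \left(3016^{2} + 51\right)^{2} = \left(9096256 + 51\right)^{2} = 9096307^{2} = 82742801038249$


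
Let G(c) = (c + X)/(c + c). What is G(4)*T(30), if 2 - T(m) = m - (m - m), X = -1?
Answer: -21/2 ≈ -10.500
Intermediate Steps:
T(m) = 2 - m (T(m) = 2 - (m - (m - m)) = 2 - (m - 1*0) = 2 - (m + 0) = 2 - m)
G(c) = (-1 + c)/(2*c) (G(c) = (c - 1)/(c + c) = (-1 + c)/((2*c)) = (-1 + c)*(1/(2*c)) = (-1 + c)/(2*c))
G(4)*T(30) = ((1/2)*(-1 + 4)/4)*(2 - 1*30) = ((1/2)*(1/4)*3)*(2 - 30) = (3/8)*(-28) = -21/2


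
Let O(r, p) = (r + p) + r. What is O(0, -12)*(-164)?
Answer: 1968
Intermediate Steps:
O(r, p) = p + 2*r (O(r, p) = (p + r) + r = p + 2*r)
O(0, -12)*(-164) = (-12 + 2*0)*(-164) = (-12 + 0)*(-164) = -12*(-164) = 1968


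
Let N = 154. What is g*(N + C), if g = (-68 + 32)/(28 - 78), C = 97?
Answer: 4518/25 ≈ 180.72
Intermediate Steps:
g = 18/25 (g = -36/(-50) = -36*(-1/50) = 18/25 ≈ 0.72000)
g*(N + C) = 18*(154 + 97)/25 = (18/25)*251 = 4518/25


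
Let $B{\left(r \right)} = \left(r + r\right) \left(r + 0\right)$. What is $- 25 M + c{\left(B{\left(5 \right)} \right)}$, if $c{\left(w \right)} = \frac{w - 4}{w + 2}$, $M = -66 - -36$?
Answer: $\frac{19523}{26} \approx 750.88$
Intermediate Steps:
$B{\left(r \right)} = 2 r^{2}$ ($B{\left(r \right)} = 2 r r = 2 r^{2}$)
$M = -30$ ($M = -66 + 36 = -30$)
$c{\left(w \right)} = \frac{-4 + w}{2 + w}$
$- 25 M + c{\left(B{\left(5 \right)} \right)} = \left(-25\right) \left(-30\right) + \frac{-4 + 2 \cdot 5^{2}}{2 + 2 \cdot 5^{2}} = 750 + \frac{-4 + 2 \cdot 25}{2 + 2 \cdot 25} = 750 + \frac{-4 + 50}{2 + 50} = 750 + \frac{1}{52} \cdot 46 = 750 + \frac{23}{26} = \frac{19523}{26}$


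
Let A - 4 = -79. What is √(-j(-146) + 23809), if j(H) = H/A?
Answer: √5356587/15 ≈ 154.30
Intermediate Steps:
A = -75 (A = 4 - 79 = -75)
j(H) = -H/75 (j(H) = H/(-75) = H*(-1/75) = -H/75)
√(-j(-146) + 23809) = √(-(-1)*(-146)/75 + 23809) = √(-1*146/75 + 23809) = √(-146/75 + 23809) = √(1785529/75) = √5356587/15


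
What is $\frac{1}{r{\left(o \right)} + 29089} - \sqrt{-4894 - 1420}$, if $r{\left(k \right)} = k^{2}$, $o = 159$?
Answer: $\frac{1}{54370} - i \sqrt{6314} \approx 1.8392 \cdot 10^{-5} - 79.461 i$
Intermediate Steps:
$\frac{1}{r{\left(o \right)} + 29089} - \sqrt{-4894 - 1420} = \frac{1}{159^{2} + 29089} - \sqrt{-4894 - 1420} = \frac{1}{25281 + 29089} - \sqrt{-6314} = \frac{1}{54370} - i \sqrt{6314}$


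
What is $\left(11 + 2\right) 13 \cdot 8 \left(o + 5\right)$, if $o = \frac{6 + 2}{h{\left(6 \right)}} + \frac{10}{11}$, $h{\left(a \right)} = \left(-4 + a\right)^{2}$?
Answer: $\frac{117624}{11} \approx 10693.0$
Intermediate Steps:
$o = \frac{32}{11}$ ($o = \frac{6 + 2}{\left(-4 + 6\right)^{2}} + \frac{10}{11} = \frac{8}{2^{2}} + 10 \cdot \frac{1}{11} = \frac{8}{4} + \frac{10}{11} = 8 \cdot \frac{1}{4} + \frac{10}{11} = 2 + \frac{10}{11} = \frac{32}{11} \approx 2.9091$)
$\left(11 + 2\right) 13 \cdot 8 \left(o + 5\right) = \left(11 + 2\right) 13 \cdot 8 \left(\frac{32}{11} + 5\right) = 13 \cdot 13 \cdot 8 \cdot \frac{87}{11} = 169 \cdot \frac{696}{11} = \frac{117624}{11}$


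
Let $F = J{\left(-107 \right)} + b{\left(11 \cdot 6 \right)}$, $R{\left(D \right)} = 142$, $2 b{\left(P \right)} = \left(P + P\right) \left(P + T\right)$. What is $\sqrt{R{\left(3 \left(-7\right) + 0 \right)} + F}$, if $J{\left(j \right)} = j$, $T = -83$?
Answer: $i \sqrt{1087} \approx 32.97 i$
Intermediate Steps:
$b{\left(P \right)} = P \left(-83 + P\right)$ ($b{\left(P \right)} = \frac{\left(P + P\right) \left(P - 83\right)}{2} = \frac{2 P \left(-83 + P\right)}{2} = P \left(-83 + P\right)$)
$F = -1229$ ($F = -107 + 11 \cdot 6 \left(-83 + 11 \cdot 6\right) = -107 + 66 \left(-83 + 66\right) = -107 + 66 \left(-17\right) = -107 - 1122 = -1229$)
$\sqrt{R{\left(3 \left(-7\right) + 0 \right)} + F} = \sqrt{142 - 1229} = \sqrt{-1087} = i \sqrt{1087}$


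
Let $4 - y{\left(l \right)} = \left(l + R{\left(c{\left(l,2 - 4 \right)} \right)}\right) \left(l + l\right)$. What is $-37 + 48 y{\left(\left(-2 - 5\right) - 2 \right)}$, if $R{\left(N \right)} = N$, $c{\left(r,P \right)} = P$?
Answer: $-9349$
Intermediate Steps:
$y{\left(l \right)} = 4 - 2 l \left(-2 + l\right)$ ($y{\left(l \right)} = 4 - \left(l + \left(2 - 4\right)\right) \left(l + l\right) = 4 - \left(l + \left(2 - 4\right)\right) 2 l = 4 - \left(l - 2\right) 2 l = 4 - \left(-2 + l\right) 2 l = 4 - 2 l \left(-2 + l\right)$)
$-37 + 48 y{\left(\left(-2 - 5\right) - 2 \right)} = -37 + 48 \left(4 - 2 \left(\left(-2 - 5\right) - 2\right)^{2} + 4 \left(\left(-2 - 5\right) - 2\right)\right) = -37 + 48 \left(4 - 2 \left(-7 - 2\right)^{2} + 4 \left(-7 - 2\right)\right) = -37 + 48 \left(4 - 2 \left(-9\right)^{2} + 4 \left(-9\right)\right) = -37 + 48 \left(4 - 162 - 36\right) = -37 + 48 \left(-194\right) = -37 - 9312 = -9349$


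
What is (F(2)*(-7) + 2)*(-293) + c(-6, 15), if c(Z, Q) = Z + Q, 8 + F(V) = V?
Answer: -12883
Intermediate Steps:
F(V) = -8 + V
c(Z, Q) = Q + Z
(F(2)*(-7) + 2)*(-293) + c(-6, 15) = ((-8 + 2)*(-7) + 2)*(-293) + (15 - 6) = (-6*(-7) + 2)*(-293) + 9 = (42 + 2)*(-293) + 9 = 44*(-293) + 9 = -12892 + 9 = -12883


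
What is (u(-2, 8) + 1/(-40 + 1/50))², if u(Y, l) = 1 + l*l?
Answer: 16870113225/3996001 ≈ 4221.8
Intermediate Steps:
u(Y, l) = 1 + l²
(u(-2, 8) + 1/(-40 + 1/50))² = ((1 + 8²) + 1/(-40 + 1/50))² = ((1 + 64) + 1/(-40 + 1/50))² = (65 + 1/(-1999/50))² = (65 - 50/1999)² = (129885/1999)² = 16870113225/3996001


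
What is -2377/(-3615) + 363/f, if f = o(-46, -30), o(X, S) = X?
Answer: -1202903/166290 ≈ -7.2338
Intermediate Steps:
f = -46
-2377/(-3615) + 363/f = -2377/(-3615) + 363/(-46) = -2377*(-1/3615) + 363*(-1/46) = 2377/3615 - 363/46 = -1202903/166290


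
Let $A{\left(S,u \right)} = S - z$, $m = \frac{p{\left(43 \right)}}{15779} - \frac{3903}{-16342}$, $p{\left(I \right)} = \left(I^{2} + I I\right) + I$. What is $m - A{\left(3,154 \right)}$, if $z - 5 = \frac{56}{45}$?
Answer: $\frac{43170059683}{11603718810} \approx 3.7204$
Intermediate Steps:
$z = \frac{281}{45}$ ($z = 5 + \frac{56}{45} = \frac{281}{45} \approx 6.2444$)
$p{\left(I \right)} = I + 2 I^{2}$ ($p{\left(I \right)} = \left(I^{2} + I^{2}\right) + I = 2 I^{2} + I = I + 2 I^{2}$)
$m = \frac{122720859}{257860418}$ ($m = \frac{43 \left(1 + 2 \cdot 43\right)}{15779} - \frac{3903}{-16342} = 43 \left(1 + 86\right) \frac{1}{15779} - - \frac{3903}{16342} = 43 \cdot 87 \cdot \frac{1}{15779} + \frac{3903}{16342} = 3741 \cdot \frac{1}{15779} + \frac{3903}{16342} = \frac{3741}{15779} + \frac{3903}{16342} = \frac{122720859}{257860418} \approx 0.47592$)
$A{\left(S,u \right)} = - \frac{281}{45} + S$ ($A{\left(S,u \right)} = S - \frac{281}{45} = - \frac{281}{45} + S$)
$m - A{\left(3,154 \right)} = \frac{122720859}{257860418} - \left(- \frac{281}{45} + 3\right) = \frac{122720859}{257860418} - - \frac{146}{45} = \frac{122720859}{257860418} + \frac{146}{45} = \frac{43170059683}{11603718810}$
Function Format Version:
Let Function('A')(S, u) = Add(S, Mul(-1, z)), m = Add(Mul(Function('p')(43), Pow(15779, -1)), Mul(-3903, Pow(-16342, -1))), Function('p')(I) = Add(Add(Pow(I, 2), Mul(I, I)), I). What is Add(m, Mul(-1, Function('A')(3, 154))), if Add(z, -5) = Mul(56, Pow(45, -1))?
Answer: Rational(43170059683, 11603718810) ≈ 3.7204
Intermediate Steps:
z = Rational(281, 45) (z = Add(5, Mul(56, Pow(45, -1))) = Add(5, Mul(56, Rational(1, 45))) = Add(5, Rational(56, 45)) = Rational(281, 45) ≈ 6.2444)
Function('p')(I) = Add(I, Mul(2, Pow(I, 2))) (Function('p')(I) = Add(Add(Pow(I, 2), Pow(I, 2)), I) = Add(Mul(2, Pow(I, 2)), I) = Add(I, Mul(2, Pow(I, 2))))
m = Rational(122720859, 257860418) (m = Add(Mul(Mul(43, Add(1, Mul(2, 43))), Pow(15779, -1)), Mul(-3903, Pow(-16342, -1))) = Add(Mul(Mul(43, Add(1, 86)), Rational(1, 15779)), Mul(-3903, Rational(-1, 16342))) = Add(Mul(Mul(43, 87), Rational(1, 15779)), Rational(3903, 16342)) = Add(Mul(3741, Rational(1, 15779)), Rational(3903, 16342)) = Add(Rational(3741, 15779), Rational(3903, 16342)) = Rational(122720859, 257860418) ≈ 0.47592)
Function('A')(S, u) = Add(Rational(-281, 45), S) (Function('A')(S, u) = Add(S, Mul(-1, Rational(281, 45))) = Add(S, Rational(-281, 45)) = Add(Rational(-281, 45), S))
Add(m, Mul(-1, Function('A')(3, 154))) = Add(Rational(122720859, 257860418), Mul(-1, Add(Rational(-281, 45), 3))) = Add(Rational(122720859, 257860418), Mul(-1, Rational(-146, 45))) = Add(Rational(122720859, 257860418), Rational(146, 45)) = Rational(43170059683, 11603718810)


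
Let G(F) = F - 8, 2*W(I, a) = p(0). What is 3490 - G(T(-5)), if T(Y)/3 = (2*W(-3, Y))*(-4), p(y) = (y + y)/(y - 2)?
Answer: 3498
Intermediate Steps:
p(y) = 2*y/(-2 + y) (p(y) = (2*y)/(-2 + y) = 2*y/(-2 + y))
W(I, a) = 0 (W(I, a) = (2*0/(-2 + 0))/2 = (2*0/(-2))/2 = (2*0*(-1/2))/2 = (1/2)*0 = 0)
T(Y) = 0 (T(Y) = 3*((2*0)*(-4)) = 3*(0*(-4)) = 3*0 = 0)
G(F) = -8 + F
3490 - G(T(-5)) = 3490 - (-8 + 0) = 3490 - 1*(-8) = 3490 + 8 = 3498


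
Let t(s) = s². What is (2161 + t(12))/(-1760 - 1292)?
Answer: -2305/3052 ≈ -0.75524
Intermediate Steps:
(2161 + t(12))/(-1760 - 1292) = (2161 + 12²)/(-1760 - 1292) = (2161 + 144)/(-3052) = 2305*(-1/3052) = -2305/3052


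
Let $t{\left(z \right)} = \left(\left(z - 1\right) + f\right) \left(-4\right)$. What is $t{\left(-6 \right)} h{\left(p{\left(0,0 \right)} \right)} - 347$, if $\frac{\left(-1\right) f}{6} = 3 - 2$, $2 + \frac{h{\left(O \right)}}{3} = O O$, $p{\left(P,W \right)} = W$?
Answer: $-659$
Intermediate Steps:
$h{\left(O \right)} = -6 + 3 O^{2}$ ($h{\left(O \right)} = -6 + 3 O O = -6 + 3 O^{2}$)
$f = -6$ ($f = - 6 \left(3 - 2\right) = \left(-6\right) 1 = -6$)
$t{\left(z \right)} = 28 - 4 z$ ($t{\left(z \right)} = \left(\left(z - 1\right) - 6\right) \left(-4\right) = \left(\left(-1 + z\right) - 6\right) \left(-4\right) = \left(-7 + z\right) \left(-4\right) = 28 - 4 z$)
$t{\left(-6 \right)} h{\left(p{\left(0,0 \right)} \right)} - 347 = \left(28 - -24\right) \left(-6 + 3 \cdot 0^{2}\right) - 347 = \left(28 + 24\right) \left(-6 + 3 \cdot 0\right) - 347 = 52 \left(-6 + 0\right) - 347 = 52 \left(-6\right) - 347 = -312 - 347 = -659$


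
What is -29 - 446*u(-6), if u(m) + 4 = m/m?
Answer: 1309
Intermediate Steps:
u(m) = -3 (u(m) = -4 + m/m = -4 + 1 = -3)
-29 - 446*u(-6) = -29 - 446*(-3) = -29 + 1338 = 1309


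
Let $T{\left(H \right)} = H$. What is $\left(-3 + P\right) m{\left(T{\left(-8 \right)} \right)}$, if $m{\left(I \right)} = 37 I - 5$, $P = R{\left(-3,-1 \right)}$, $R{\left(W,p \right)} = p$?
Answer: $1204$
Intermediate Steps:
$P = -1$
$m{\left(I \right)} = -5 + 37 I$
$\left(-3 + P\right) m{\left(T{\left(-8 \right)} \right)} = \left(-3 - 1\right) \left(-5 + 37 \left(-8\right)\right) = - 4 \left(-5 - 296\right) = \left(-4\right) \left(-301\right) = 1204$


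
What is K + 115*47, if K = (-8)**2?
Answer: 5469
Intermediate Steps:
K = 64
K + 115*47 = 64 + 115*47 = 64 + 5405 = 5469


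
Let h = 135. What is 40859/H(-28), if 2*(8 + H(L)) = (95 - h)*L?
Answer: 40859/552 ≈ 74.020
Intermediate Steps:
H(L) = -8 - 20*L (H(L) = -8 + ((95 - 1*135)*L)/2 = -8 + ((95 - 135)*L)/2 = -8 + (-40*L)/2 = -8 - 20*L)
40859/H(-28) = 40859/(-8 - 20*(-28)) = 40859/(-8 + 560) = 40859/552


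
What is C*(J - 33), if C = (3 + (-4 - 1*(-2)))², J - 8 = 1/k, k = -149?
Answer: -3726/149 ≈ -25.007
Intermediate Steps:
J = 1191/149 (J = 8 + 1/(-149) = 8 - 1/149 = 1191/149 ≈ 7.9933)
C = 1 (C = (3 + (-4 + 2))² = (3 - 2)² = 1² = 1)
C*(J - 33) = 1*(1191/149 - 33) = 1*(-3726/149) = -3726/149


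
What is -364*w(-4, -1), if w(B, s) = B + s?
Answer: 1820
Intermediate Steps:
-364*w(-4, -1) = -364*(-4 - 1) = -364*(-5) = 1820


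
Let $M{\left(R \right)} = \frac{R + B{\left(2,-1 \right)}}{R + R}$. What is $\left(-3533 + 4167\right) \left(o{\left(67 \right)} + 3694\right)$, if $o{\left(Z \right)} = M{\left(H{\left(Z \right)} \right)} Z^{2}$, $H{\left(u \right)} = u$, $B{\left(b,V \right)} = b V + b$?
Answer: $3765009$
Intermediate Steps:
$B{\left(b,V \right)} = b + V b$ ($B{\left(b,V \right)} = V b + b = b + V b$)
$M{\left(R \right)} = \frac{1}{2}$ ($M{\left(R \right)} = \frac{R + 2 \left(1 - 1\right)}{R + R} = \frac{R + 2 \cdot 0}{2 R} = \left(R + 0\right) \frac{1}{2 R} = R \frac{1}{2 R} = \frac{1}{2}$)
$o{\left(Z \right)} = \frac{Z^{2}}{2}$
$\left(-3533 + 4167\right) \left(o{\left(67 \right)} + 3694\right) = \left(-3533 + 4167\right) \left(\frac{67^{2}}{2} + 3694\right) = 634 \left(\frac{1}{2} \cdot 4489 + 3694\right) = 634 \left(\frac{4489}{2} + 3694\right) = 634 \cdot \frac{11877}{2} = 3765009$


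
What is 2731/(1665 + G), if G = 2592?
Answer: 2731/4257 ≈ 0.64153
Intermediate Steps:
2731/(1665 + G) = 2731/(1665 + 2592) = 2731/4257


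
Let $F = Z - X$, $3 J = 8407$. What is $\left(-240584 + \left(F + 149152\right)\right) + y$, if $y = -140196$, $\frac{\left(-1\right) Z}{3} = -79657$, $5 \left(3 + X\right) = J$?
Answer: $\frac{101783}{15} \approx 6785.5$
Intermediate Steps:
$J = \frac{8407}{3}$ ($J = \frac{1}{3} \cdot 8407 = \frac{8407}{3} \approx 2802.3$)
$X = \frac{8362}{15}$ ($X = -3 + \frac{1}{5} \cdot \frac{8407}{3} = -3 + \frac{8407}{15} = \frac{8362}{15} \approx 557.47$)
$Z = 238971$ ($Z = \left(-3\right) \left(-79657\right) = 238971$)
$F = \frac{3576203}{15}$ ($F = 238971 - \frac{8362}{15} = \frac{3576203}{15} \approx 2.3841 \cdot 10^{5}$)
$\left(-240584 + \left(F + 149152\right)\right) + y = \left(-240584 + \left(\frac{3576203}{15} + 149152\right)\right) - 140196 = \left(-240584 + \frac{5813483}{15}\right) - 140196 = \frac{2204723}{15} - 140196 = \frac{101783}{15}$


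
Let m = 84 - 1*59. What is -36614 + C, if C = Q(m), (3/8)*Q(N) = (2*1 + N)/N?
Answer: -915278/25 ≈ -36611.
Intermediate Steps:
m = 25 (m = 84 - 59 = 25)
Q(N) = 8*(2 + N)/(3*N) (Q(N) = 8*((2*1 + N)/N)/3 = 8*((2 + N)/N)/3 = 8*(2 + N)/(3*N))
C = 72/25 (C = (8/3)*(2 + 25)/25 = (8/3)*(1/25)*27 = 72/25 ≈ 2.8800)
-36614 + C = -36614 + 72/25 = -915278/25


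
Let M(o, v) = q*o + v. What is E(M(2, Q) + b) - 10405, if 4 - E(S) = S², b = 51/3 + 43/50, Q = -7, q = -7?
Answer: -26027149/2500 ≈ -10411.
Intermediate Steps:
M(o, v) = v - 7*o (M(o, v) = -7*o + v = v - 7*o)
b = 893/50 (b = 51*(⅓) + 43*(1/50) = 17 + 43/50 = 893/50 ≈ 17.860)
E(S) = 4 - S²
E(M(2, Q) + b) - 10405 = (4 - ((-7 - 7*2) + 893/50)²) - 10405 = (4 - ((-7 - 14) + 893/50)²) - 10405 = (4 - (-21 + 893/50)²) - 10405 = (4 - (-157/50)²) - 10405 = (4 - 1*24649/2500) - 10405 = (4 - 24649/2500) - 10405 = -14649/2500 - 10405 = -26027149/2500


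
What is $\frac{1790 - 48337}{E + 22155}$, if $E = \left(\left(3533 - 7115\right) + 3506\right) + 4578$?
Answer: $- \frac{46547}{26657} \approx -1.7461$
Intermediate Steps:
$E = 4502$ ($E = \left(-3582 + 3506\right) + 4578 = -76 + 4578 = 4502$)
$\frac{1790 - 48337}{E + 22155} = \frac{1790 - 48337}{4502 + 22155} = - \frac{46547}{26657}$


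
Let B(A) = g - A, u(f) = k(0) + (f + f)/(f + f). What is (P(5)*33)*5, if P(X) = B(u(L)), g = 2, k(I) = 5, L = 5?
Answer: -660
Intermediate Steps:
u(f) = 6 (u(f) = 5 + (f + f)/(f + f) = 5 + (2*f)/((2*f)) = 5 + (2*f)*(1/(2*f)) = 5 + 1 = 6)
B(A) = 2 - A
P(X) = -4 (P(X) = 2 - 1*6 = 2 - 6 = -4)
(P(5)*33)*5 = -4*33*5 = -132*5 = -660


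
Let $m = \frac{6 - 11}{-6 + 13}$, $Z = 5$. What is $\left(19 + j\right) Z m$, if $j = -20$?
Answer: $\frac{25}{7} \approx 3.5714$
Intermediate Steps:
$m = - \frac{5}{7} \approx -0.71429$
$\left(19 + j\right) Z m = \left(19 - 20\right) 5 \left(- \frac{5}{7}\right) = \left(-1\right) 5 \left(- \frac{5}{7}\right) = \left(-5\right) \left(- \frac{5}{7}\right) = \frac{25}{7}$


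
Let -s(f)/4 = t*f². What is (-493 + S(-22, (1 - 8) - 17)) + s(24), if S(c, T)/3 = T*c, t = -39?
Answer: 90947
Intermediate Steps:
S(c, T) = 3*T*c (S(c, T) = 3*(T*c) = 3*T*c)
s(f) = 156*f² (s(f) = -(-156)*f² = 156*f²)
(-493 + S(-22, (1 - 8) - 17)) + s(24) = (-493 + 3*((1 - 8) - 17)*(-22)) + 156*24² = (-493 + 3*(-7 - 17)*(-22)) + 156*576 = (-493 + 3*(-24)*(-22)) + 89856 = (-493 + 1584) + 89856 = 1091 + 89856 = 90947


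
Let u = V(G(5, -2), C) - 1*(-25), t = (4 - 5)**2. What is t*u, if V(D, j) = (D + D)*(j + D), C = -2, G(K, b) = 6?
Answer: 73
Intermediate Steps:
t = 1 (t = (-1)**2 = 1)
V(D, j) = 2*D*(D + j) (V(D, j) = (2*D)*(D + j) = 2*D*(D + j))
u = 73 (u = 2*6*(6 - 2) - 1*(-25) = 2*6*4 + 25 = 48 + 25 = 73)
t*u = 1*73 = 73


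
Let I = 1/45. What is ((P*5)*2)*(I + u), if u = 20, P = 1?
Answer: 1802/9 ≈ 200.22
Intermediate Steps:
I = 1/45 ≈ 0.022222
((P*5)*2)*(I + u) = ((1*5)*2)*(1/45 + 20) = (5*2)*(901/45) = 10*(901/45) = 1802/9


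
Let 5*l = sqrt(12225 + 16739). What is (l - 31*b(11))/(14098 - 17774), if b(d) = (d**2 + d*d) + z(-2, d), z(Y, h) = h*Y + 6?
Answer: 3503/1838 - sqrt(7241)/9190 ≈ 1.8966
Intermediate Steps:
z(Y, h) = 6 + Y*h (z(Y, h) = Y*h + 6 = 6 + Y*h)
b(d) = 6 - 2*d + 2*d**2 (b(d) = (d**2 + d*d) + (6 - 2*d) = (d**2 + d**2) + (6 - 2*d) = 2*d**2 + (6 - 2*d) = 6 - 2*d + 2*d**2)
l = 2*sqrt(7241)/5 (l = sqrt(12225 + 16739)/5 = sqrt(28964)/5 = (2*sqrt(7241))/5 = 2*sqrt(7241)/5 ≈ 34.038)
(l - 31*b(11))/(14098 - 17774) = (2*sqrt(7241)/5 - 31*(6 - 2*11 + 2*11**2))/(14098 - 17774) = (2*sqrt(7241)/5 - 31*(6 - 22 + 2*121))/(-3676) = (2*sqrt(7241)/5 - 31*(6 - 22 + 242))*(-1/3676) = (2*sqrt(7241)/5 - 31*226)*(-1/3676) = (2*sqrt(7241)/5 - 7006)*(-1/3676) = (-7006 + 2*sqrt(7241)/5)*(-1/3676) = 3503/1838 - sqrt(7241)/9190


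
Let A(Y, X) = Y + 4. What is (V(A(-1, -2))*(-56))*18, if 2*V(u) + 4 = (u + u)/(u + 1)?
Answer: 1260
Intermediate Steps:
A(Y, X) = 4 + Y
V(u) = -2 + u/(1 + u) (V(u) = -2 + ((u + u)/(u + 1))/2 = -2 + ((2*u)/(1 + u))/2 = -2 + (2*u/(1 + u))/2 = -2 + u/(1 + u))
(V(A(-1, -2))*(-56))*18 = (((-2 - (4 - 1))/(1 + (4 - 1)))*(-56))*18 = (((-2 - 1*3)/(1 + 3))*(-56))*18 = (((-2 - 3)/4)*(-56))*18 = (((¼)*(-5))*(-56))*18 = -5/4*(-56)*18 = 70*18 = 1260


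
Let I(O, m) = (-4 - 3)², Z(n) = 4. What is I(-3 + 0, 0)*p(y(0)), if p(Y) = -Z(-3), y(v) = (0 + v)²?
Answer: -196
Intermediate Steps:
I(O, m) = 49 (I(O, m) = (-7)² = 49)
y(v) = v²
p(Y) = -4 (p(Y) = -1*4 = -4)
I(-3 + 0, 0)*p(y(0)) = 49*(-4) = -196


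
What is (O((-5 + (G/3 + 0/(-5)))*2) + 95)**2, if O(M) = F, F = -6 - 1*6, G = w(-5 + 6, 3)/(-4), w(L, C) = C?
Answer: 6889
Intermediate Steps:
G = -3/4 (G = 3/(-4) = 3*(-1/4) = -3/4 ≈ -0.75000)
F = -12 (F = -6 - 6 = -12)
O(M) = -12
(O((-5 + (G/3 + 0/(-5)))*2) + 95)**2 = (-12 + 95)**2 = 83**2 = 6889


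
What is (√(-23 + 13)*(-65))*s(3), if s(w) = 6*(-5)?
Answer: 1950*I*√10 ≈ 6166.4*I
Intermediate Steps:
s(w) = -30
(√(-23 + 13)*(-65))*s(3) = (√(-23 + 13)*(-65))*(-30) = (√(-10)*(-65))*(-30) = ((I*√10)*(-65))*(-30) = -65*I*√10*(-30) = 1950*I*√10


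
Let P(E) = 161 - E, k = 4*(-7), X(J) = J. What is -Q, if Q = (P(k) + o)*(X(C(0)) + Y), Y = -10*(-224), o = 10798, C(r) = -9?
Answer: -24511997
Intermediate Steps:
k = -28
Y = 2240
Q = 24511997 (Q = ((161 - 1*(-28)) + 10798)*(-9 + 2240) = ((161 + 28) + 10798)*2231 = (189 + 10798)*2231 = 10987*2231 = 24511997)
-Q = -1*24511997 = -24511997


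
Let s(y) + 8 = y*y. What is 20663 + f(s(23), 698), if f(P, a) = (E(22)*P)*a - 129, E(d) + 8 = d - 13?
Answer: 384192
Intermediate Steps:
s(y) = -8 + y² (s(y) = -8 + y*y = -8 + y²)
E(d) = -21 + d (E(d) = -8 + (d - 13) = -8 + (-13 + d) = -21 + d)
f(P, a) = -129 + P*a (f(P, a) = ((-21 + 22)*P)*a - 129 = (1*P)*a - 129 = P*a - 129 = -129 + P*a)
20663 + f(s(23), 698) = 20663 + (-129 + (-8 + 23²)*698) = 20663 + (-129 + (-8 + 529)*698) = 20663 + (-129 + 521*698) = 20663 + (-129 + 363658) = 20663 + 363529 = 384192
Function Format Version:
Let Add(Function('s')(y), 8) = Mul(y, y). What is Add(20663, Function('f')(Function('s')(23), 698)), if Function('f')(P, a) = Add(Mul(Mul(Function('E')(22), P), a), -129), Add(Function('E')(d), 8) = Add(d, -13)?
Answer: 384192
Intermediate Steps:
Function('s')(y) = Add(-8, Pow(y, 2)) (Function('s')(y) = Add(-8, Mul(y, y)) = Add(-8, Pow(y, 2)))
Function('E')(d) = Add(-21, d) (Function('E')(d) = Add(-8, Add(d, -13)) = Add(-8, Add(-13, d)) = Add(-21, d))
Function('f')(P, a) = Add(-129, Mul(P, a)) (Function('f')(P, a) = Add(Mul(Mul(Add(-21, 22), P), a), -129) = Add(Mul(Mul(1, P), a), -129) = Add(Mul(P, a), -129) = Add(-129, Mul(P, a)))
Add(20663, Function('f')(Function('s')(23), 698)) = Add(20663, Add(-129, Mul(Add(-8, Pow(23, 2)), 698))) = Add(20663, Add(-129, Mul(Add(-8, 529), 698))) = Add(20663, Add(-129, Mul(521, 698))) = Add(20663, Add(-129, 363658)) = Add(20663, 363529) = 384192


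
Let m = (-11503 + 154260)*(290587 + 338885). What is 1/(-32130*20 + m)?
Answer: 1/89860891704 ≈ 1.1128e-11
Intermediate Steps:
m = 89861534304 (m = 142757*629472 = 89861534304)
1/(-32130*20 + m) = 1/(-32130*20 + 89861534304) = 1/(-642600 + 89861534304) = 1/89860891704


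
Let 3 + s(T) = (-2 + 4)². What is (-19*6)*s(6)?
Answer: -114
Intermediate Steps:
s(T) = 1 (s(T) = -3 + (-2 + 4)² = -3 + 2² = -3 + 4 = 1)
(-19*6)*s(6) = -19*6*1 = -114*1 = -114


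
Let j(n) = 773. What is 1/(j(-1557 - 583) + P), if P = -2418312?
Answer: -1/2417539 ≈ -4.1364e-7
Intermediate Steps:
1/(j(-1557 - 583) + P) = 1/(773 - 2418312) = 1/(-2417539) = -1/2417539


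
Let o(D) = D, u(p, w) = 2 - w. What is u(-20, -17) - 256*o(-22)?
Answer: 5651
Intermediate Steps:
u(-20, -17) - 256*o(-22) = (2 - 1*(-17)) - 256*(-22) = (2 + 17) + 5632 = 19 + 5632 = 5651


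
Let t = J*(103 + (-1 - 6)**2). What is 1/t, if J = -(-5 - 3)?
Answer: 1/1216 ≈ 0.00082237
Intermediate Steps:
J = 8 (J = -1*(-8) = 8)
t = 1216 (t = 8*(103 + (-1 - 6)**2) = 8*(103 + (-7)**2) = 8*(103 + 49) = 8*152 = 1216)
1/t = 1/1216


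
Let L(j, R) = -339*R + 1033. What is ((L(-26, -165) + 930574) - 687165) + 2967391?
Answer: 3267768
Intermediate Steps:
L(j, R) = 1033 - 339*R
((L(-26, -165) + 930574) - 687165) + 2967391 = (((1033 - 339*(-165)) + 930574) - 687165) + 2967391 = (((1033 + 55935) + 930574) - 687165) + 2967391 = ((56968 + 930574) - 687165) + 2967391 = (987542 - 687165) + 2967391 = 300377 + 2967391 = 3267768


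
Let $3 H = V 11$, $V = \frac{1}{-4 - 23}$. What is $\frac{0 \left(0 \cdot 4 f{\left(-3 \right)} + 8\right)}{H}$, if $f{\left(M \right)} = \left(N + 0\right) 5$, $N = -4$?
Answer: $0$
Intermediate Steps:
$V = - \frac{1}{27}$ ($V = \frac{1}{-27} = - \frac{1}{27} \approx -0.037037$)
$f{\left(M \right)} = -20$ ($f{\left(M \right)} = \left(-4 + 0\right) 5 = \left(-4\right) 5 = -20$)
$H = - \frac{11}{81}$ ($H = \frac{\left(- \frac{1}{27}\right) 11}{3} = \frac{1}{3} \left(- \frac{11}{27}\right) = - \frac{11}{81} \approx -0.1358$)
$\frac{0 \left(0 \cdot 4 f{\left(-3 \right)} + 8\right)}{H} = \frac{0 \left(0 \cdot 4 \left(-20\right) + 8\right)}{- \frac{11}{81}} = 0 \left(0 \left(-20\right) + 8\right) \left(- \frac{81}{11}\right) = 0 \left(0 + 8\right) \left(- \frac{81}{11}\right) = 0 \cdot 8 \left(- \frac{81}{11}\right) = 0 \left(- \frac{81}{11}\right) = 0$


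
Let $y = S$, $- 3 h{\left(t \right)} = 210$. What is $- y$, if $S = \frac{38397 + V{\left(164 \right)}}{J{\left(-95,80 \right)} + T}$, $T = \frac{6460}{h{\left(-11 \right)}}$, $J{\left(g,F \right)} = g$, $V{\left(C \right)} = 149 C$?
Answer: $\frac{23149}{69} \approx 335.49$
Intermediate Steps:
$h{\left(t \right)} = -70$ ($h{\left(t \right)} = \left(- \frac{1}{3}\right) 210 = -70$)
$T = - \frac{646}{7}$ ($T = \frac{6460}{-70} = 6460 \left(- \frac{1}{70}\right) = - \frac{646}{7} \approx -92.286$)
$S = - \frac{23149}{69}$ ($S = \frac{38397 + 149 \cdot 164}{-95 - \frac{646}{7}} = \frac{38397 + 24436}{- \frac{1311}{7}} = 62833 \left(- \frac{7}{1311}\right) = - \frac{23149}{69} \approx -335.49$)
$y = - \frac{23149}{69} \approx -335.49$
$- y = \left(-1\right) \left(- \frac{23149}{69}\right) = \frac{23149}{69}$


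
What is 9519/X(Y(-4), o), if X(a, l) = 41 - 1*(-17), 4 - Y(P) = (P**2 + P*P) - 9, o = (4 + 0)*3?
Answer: 9519/58 ≈ 164.12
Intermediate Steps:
o = 12 (o = 4*3 = 12)
Y(P) = 13 - 2*P**2 (Y(P) = 4 - ((P**2 + P*P) - 9) = 4 - ((P**2 + P**2) - 9) = 4 - (2*P**2 - 9) = 4 - (-9 + 2*P**2) = 4 + (9 - 2*P**2) = 13 - 2*P**2)
X(a, l) = 58 (X(a, l) = 41 + 17 = 58)
9519/X(Y(-4), o) = 9519/58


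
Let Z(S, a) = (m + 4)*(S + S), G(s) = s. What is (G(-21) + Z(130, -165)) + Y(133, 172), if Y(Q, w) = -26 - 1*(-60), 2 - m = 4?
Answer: 533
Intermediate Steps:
m = -2 (m = 2 - 1*4 = 2 - 4 = -2)
Y(Q, w) = 34 (Y(Q, w) = -26 + 60 = 34)
Z(S, a) = 4*S (Z(S, a) = (-2 + 4)*(S + S) = 2*(2*S) = 4*S)
(G(-21) + Z(130, -165)) + Y(133, 172) = (-21 + 4*130) + 34 = (-21 + 520) + 34 = 499 + 34 = 533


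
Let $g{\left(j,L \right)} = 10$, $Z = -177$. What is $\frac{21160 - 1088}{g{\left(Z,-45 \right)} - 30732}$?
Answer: $- \frac{10036}{15361} \approx -0.65334$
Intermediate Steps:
$\frac{21160 - 1088}{g{\left(Z,-45 \right)} - 30732} = \frac{21160 - 1088}{10 - 30732} = \frac{20072}{-30722} = 20072 \left(- \frac{1}{30722}\right) = - \frac{10036}{15361}$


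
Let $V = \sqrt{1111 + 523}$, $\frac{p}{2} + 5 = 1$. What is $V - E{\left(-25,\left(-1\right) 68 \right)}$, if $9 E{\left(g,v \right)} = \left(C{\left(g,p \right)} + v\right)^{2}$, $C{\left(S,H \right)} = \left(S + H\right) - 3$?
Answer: $- \frac{10816}{9} + \sqrt{1634} \approx -1161.4$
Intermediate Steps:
$p = -8$ ($p = -10 + 2 \cdot 1 = -10 + 2 = -8$)
$C{\left(S,H \right)} = -3 + H + S$ ($C{\left(S,H \right)} = \left(H + S\right) - 3 = -3 + H + S$)
$V = \sqrt{1634} \approx 40.423$
$E{\left(g,v \right)} = \frac{\left(-11 + g + v\right)^{2}}{9}$ ($E{\left(g,v \right)} = \frac{\left(\left(-3 - 8 + g\right) + v\right)^{2}}{9} = \frac{\left(\left(-11 + g\right) + v\right)^{2}}{9} = \frac{\left(-11 + g + v\right)^{2}}{9}$)
$V - E{\left(-25,\left(-1\right) 68 \right)} = \sqrt{1634} - \frac{\left(-11 - 25 - 68\right)^{2}}{9} = \sqrt{1634} - \frac{\left(-104\right)^{2}}{9} = \sqrt{1634} - \frac{1}{9} \cdot 10816 = \sqrt{1634} - \frac{10816}{9} = - \frac{10816}{9} + \sqrt{1634}$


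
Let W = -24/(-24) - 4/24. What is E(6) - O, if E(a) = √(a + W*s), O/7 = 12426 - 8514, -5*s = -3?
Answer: -27384 + √26/2 ≈ -27381.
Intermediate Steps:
s = ⅗ (s = -⅕*(-3) = ⅗ ≈ 0.60000)
W = ⅚ (W = -24*(-1/24) - 4*1/24 = 1 - ⅙ = ⅚ ≈ 0.83333)
O = 27384 (O = 7*(12426 - 8514) = 7*3912 = 27384)
E(a) = √(½ + a) (E(a) = √(a + (⅚)*(⅗)) = √(a + ½) = √(½ + a))
E(6) - O = √(2 + 4*6)/2 - 1*27384 = √(2 + 24)/2 - 27384 = √26/2 - 27384 = -27384 + √26/2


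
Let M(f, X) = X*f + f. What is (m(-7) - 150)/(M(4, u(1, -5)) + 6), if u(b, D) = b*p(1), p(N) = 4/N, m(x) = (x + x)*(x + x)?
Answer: 23/13 ≈ 1.7692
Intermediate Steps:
m(x) = 4*x**2 (m(x) = (2*x)*(2*x) = 4*x**2)
u(b, D) = 4*b (u(b, D) = b*(4/1) = b*(4*1) = b*4 = 4*b)
M(f, X) = f + X*f
(m(-7) - 150)/(M(4, u(1, -5)) + 6) = (4*(-7)**2 - 150)/(4*(1 + 4*1) + 6) = (4*49 - 150)/(4*(1 + 4) + 6) = (196 - 150)/(4*5 + 6) = 46/(20 + 6) = 46/26 = 46*(1/26) = 23/13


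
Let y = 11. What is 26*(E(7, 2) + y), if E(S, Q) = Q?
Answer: 338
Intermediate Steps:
26*(E(7, 2) + y) = 26*(2 + 11) = 26*13 = 338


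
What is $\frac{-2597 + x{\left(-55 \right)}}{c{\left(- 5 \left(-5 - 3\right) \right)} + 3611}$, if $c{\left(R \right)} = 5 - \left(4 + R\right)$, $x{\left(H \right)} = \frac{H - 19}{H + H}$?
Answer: $- \frac{71399}{98230} \approx -0.72686$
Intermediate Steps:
$x{\left(H \right)} = \frac{-19 + H}{2 H}$
$c{\left(R \right)} = 1 - R$
$\frac{-2597 + x{\left(-55 \right)}}{c{\left(- 5 \left(-5 - 3\right) \right)} + 3611} = \frac{-2597 + \frac{-19 - 55}{2 \left(-55\right)}}{\left(1 - - 5 \left(-5 - 3\right)\right) + 3611} = \frac{-2597 + \frac{1}{2} \left(- \frac{1}{55}\right) \left(-74\right)}{\left(1 - \left(-5\right) \left(-8\right)\right) + 3611} = \frac{-2597 + \frac{37}{55}}{\left(1 - 40\right) + 3611} = - \frac{142798}{55 \left(\left(1 - 40\right) + 3611\right)} = - \frac{142798}{55 \left(-39 + 3611\right)} = - \frac{142798}{55 \cdot 3572} = \left(- \frac{142798}{55}\right) \frac{1}{3572} = - \frac{71399}{98230}$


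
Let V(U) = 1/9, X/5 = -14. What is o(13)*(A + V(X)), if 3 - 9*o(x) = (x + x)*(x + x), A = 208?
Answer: -1260529/81 ≈ -15562.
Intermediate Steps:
X = -70 (X = 5*(-14) = -70)
o(x) = ⅓ - 4*x²/9 (o(x) = ⅓ - (x + x)*(x + x)/9 = ⅓ - 2*x*2*x/9 = ⅓ - 4*x²/9)
V(U) = ⅑
o(13)*(A + V(X)) = (⅓ - 4/9*13²)*(208 + ⅑) = (⅓ - 4/9*169)*(1873/9) = (⅓ - 676/9)*(1873/9) = -673/9*1873/9 = -1260529/81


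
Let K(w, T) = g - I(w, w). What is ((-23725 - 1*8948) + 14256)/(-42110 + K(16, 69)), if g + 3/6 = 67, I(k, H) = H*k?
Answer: 36834/84599 ≈ 0.43540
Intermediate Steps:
g = 133/2 (g = -1/2 + 67 = 133/2 ≈ 66.500)
K(w, T) = 133/2 - w**2 (K(w, T) = 133/2 - w*w = 133/2 - w**2)
((-23725 - 1*8948) + 14256)/(-42110 + K(16, 69)) = ((-23725 - 1*8948) + 14256)/(-42110 + (133/2 - 1*16**2)) = ((-23725 - 8948) + 14256)/(-42110 + (133/2 - 1*256)) = (-32673 + 14256)/(-42110 + (133/2 - 256)) = -18417/(-42110 - 379/2) = -18417/(-84599/2) = -18417*(-2/84599) = 36834/84599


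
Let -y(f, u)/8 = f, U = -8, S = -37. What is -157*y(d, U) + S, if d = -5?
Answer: -6317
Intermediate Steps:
y(f, u) = -8*f
-157*y(d, U) + S = -(-1256)*(-5) - 37 = -157*40 - 37 = -6280 - 37 = -6317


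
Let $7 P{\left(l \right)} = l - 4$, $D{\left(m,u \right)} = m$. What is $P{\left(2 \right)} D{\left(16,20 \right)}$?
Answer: $- \frac{32}{7} \approx -4.5714$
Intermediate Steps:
$P{\left(l \right)} = - \frac{4}{7} + \frac{l}{7}$ ($P{\left(l \right)} = \frac{l - 4}{7} = \frac{-4 + l}{7} = - \frac{4}{7} + \frac{l}{7}$)
$P{\left(2 \right)} D{\left(16,20 \right)} = \left(- \frac{4}{7} + \frac{1}{7} \cdot 2\right) 16 = \left(- \frac{4}{7} + \frac{2}{7}\right) 16 = \left(- \frac{2}{7}\right) 16 = - \frac{32}{7}$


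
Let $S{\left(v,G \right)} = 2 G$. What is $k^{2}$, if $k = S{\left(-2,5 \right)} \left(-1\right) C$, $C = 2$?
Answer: $400$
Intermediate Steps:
$k = -20$ ($k = 2 \cdot 5 \left(-1\right) 2 = 10 \left(-1\right) 2 = \left(-10\right) 2 = -20$)
$k^{2} = \left(-20\right)^{2} = 400$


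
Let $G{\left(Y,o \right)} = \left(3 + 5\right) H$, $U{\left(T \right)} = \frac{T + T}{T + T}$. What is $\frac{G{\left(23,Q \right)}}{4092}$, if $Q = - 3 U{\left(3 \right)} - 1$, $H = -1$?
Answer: $- \frac{2}{1023} \approx -0.001955$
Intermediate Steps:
$U{\left(T \right)} = 1$ ($U{\left(T \right)} = \frac{2 T}{2 T} = 2 T \frac{1}{2 T} = 1$)
$Q = -4$ ($Q = \left(-3\right) 1 - 1 = -3 - 1 = -4$)
$G{\left(Y,o \right)} = -8$ ($G{\left(Y,o \right)} = \left(3 + 5\right) \left(-1\right) = 8 \left(-1\right) = -8$)
$\frac{G{\left(23,Q \right)}}{4092} = - \frac{8}{4092} = \left(-8\right) \frac{1}{4092} = - \frac{2}{1023}$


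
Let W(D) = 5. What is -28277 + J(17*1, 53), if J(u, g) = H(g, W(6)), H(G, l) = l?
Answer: -28272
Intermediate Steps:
J(u, g) = 5
-28277 + J(17*1, 53) = -28277 + 5 = -28272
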